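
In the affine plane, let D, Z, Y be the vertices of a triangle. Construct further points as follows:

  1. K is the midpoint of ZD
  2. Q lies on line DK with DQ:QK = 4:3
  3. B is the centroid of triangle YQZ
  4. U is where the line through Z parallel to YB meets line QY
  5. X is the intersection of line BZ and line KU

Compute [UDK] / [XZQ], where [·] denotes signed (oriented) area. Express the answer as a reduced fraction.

[UDK]:[XZQ] = -37/10

Work in coordinates with D = (0, 0), Z = (1, 0), Y = (0, 1).
1. K is the midpoint of ZD ⇒ K = (1/2, 0)
2. Q lies on line DK with DQ:QK = 4:3 ⇒ Q = (2/7, 0)
3. B is the centroid of triangle YQZ ⇒ B = (3/7, 1/3)
4. U is where the line through Z parallel to YB meets line QY ⇒ U = (-2/7, 2)
5. X is the intersection of line BZ and line KU ⇒ X = (13/37, 14/37)
2·[UDK] = 1, 2·[XZQ] = -10/37
[UDK]:[XZQ] = 1:-10/37 = -37/10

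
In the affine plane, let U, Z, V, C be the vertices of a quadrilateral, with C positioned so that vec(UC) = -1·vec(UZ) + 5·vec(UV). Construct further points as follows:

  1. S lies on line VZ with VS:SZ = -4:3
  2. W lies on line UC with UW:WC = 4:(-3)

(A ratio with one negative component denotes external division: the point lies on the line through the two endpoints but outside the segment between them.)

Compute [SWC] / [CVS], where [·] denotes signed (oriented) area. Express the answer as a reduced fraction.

[SWC]:[CVS] = 17/4

Work in coordinates with U = (0, 0), Z = (1, 0), V = (0, 1), C = (-1, 5).
1. S lies on line VZ with VS:SZ = -4:3 ⇒ S = (4, -3)
2. W lies on line UC with UW:WC = 4:(-3) ⇒ W = (-4, 20)
2·[SWC] = 51, 2·[CVS] = 12
[SWC]:[CVS] = 51:12 = 17/4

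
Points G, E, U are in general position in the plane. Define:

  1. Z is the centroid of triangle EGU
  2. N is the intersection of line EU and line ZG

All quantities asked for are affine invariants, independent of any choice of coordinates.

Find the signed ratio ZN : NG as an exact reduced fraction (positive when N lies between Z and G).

ZN:NG = -1/3

Assign G = (0, 0), E = (1, 0), U = (0, 1) — the answer is frame-independent, so this choice is without loss of generality.
1. Z is the centroid of triangle EGU ⇒ Z = (1/3, 1/3)
2. N is the intersection of line EU and line ZG ⇒ N = (1/2, 1/2)
N = Z + t·(G−Z) with t = -1/2, so ZN:NG = t:(1−t) = -1/2:3/2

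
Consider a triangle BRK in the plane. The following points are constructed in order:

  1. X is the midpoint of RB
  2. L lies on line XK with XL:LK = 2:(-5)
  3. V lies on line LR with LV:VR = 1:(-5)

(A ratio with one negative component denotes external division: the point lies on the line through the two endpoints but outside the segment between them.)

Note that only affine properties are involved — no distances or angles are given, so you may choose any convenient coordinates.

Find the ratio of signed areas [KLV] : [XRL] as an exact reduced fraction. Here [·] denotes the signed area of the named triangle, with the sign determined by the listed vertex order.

Assign B = (0, 0), R = (1, 0), K = (0, 1) — the answer is frame-independent, so this choice is without loss of generality.
1. X is the midpoint of RB ⇒ X = (1/2, 0)
2. L lies on line XK with XL:LK = 2:(-5) ⇒ L = (5/6, -2/3)
3. V lies on line LR with LV:VR = 1:(-5) ⇒ V = (19/24, -5/6)
2·[KLV] = -5/24, 2·[XRL] = -1/3
[KLV]:[XRL] = -5/24:-1/3 = 5/8

[KLV]:[XRL] = 5/8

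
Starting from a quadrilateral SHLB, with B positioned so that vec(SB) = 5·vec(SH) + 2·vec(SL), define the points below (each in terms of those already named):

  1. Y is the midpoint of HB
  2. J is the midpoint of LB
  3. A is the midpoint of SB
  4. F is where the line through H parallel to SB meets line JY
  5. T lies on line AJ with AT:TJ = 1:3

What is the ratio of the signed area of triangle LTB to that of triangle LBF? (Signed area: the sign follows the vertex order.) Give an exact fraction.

Work in coordinates with S = (0, 0), H = (1, 0), L = (0, 1), B = (5, 2).
1. Y is the midpoint of HB ⇒ Y = (3, 1)
2. J is the midpoint of LB ⇒ J = (5/2, 3/2)
3. A is the midpoint of SB ⇒ A = (5/2, 1)
4. F is where the line through H parallel to SB meets line JY ⇒ F = (22/7, 6/7)
5. T lies on line AJ with AT:TJ = 1:3 ⇒ T = (5/2, 9/8)
2·[LTB] = 15/8, 2·[LBF] = -27/7
[LTB]:[LBF] = 15/8:-27/7 = -35/72

[LTB]:[LBF] = -35/72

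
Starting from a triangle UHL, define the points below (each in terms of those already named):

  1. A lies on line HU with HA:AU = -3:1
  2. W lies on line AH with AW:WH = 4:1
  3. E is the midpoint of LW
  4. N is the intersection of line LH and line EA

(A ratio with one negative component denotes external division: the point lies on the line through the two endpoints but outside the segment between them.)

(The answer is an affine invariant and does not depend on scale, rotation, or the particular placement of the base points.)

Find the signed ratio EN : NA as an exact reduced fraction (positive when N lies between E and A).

Work in coordinates with U = (0, 0), H = (1, 0), L = (0, 1).
1. A lies on line HU with HA:AU = -3:1 ⇒ A = (-1/2, 0)
2. W lies on line AH with AW:WH = 4:1 ⇒ W = (7/10, 0)
3. E is the midpoint of LW ⇒ E = (7/20, 1/2)
4. N is the intersection of line LH and line EA ⇒ N = (4/9, 5/9)
N = E + t·(A−E) with t = -1/9, so EN:NA = t:(1−t) = -1/9:10/9

EN:NA = -1/10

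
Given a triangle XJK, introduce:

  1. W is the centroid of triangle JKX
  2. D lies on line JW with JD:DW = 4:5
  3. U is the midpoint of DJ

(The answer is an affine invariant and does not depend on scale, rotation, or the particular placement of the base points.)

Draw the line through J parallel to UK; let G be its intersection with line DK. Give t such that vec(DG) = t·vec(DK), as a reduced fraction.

t = 2

Assign X = (0, 0), J = (1, 0), K = (0, 1) — the answer is frame-independent, so this choice is without loss of generality.
1. W is the centroid of triangle JKX ⇒ W = (1/3, 1/3)
2. D lies on line JW with JD:DW = 4:5 ⇒ D = (19/27, 4/27)
3. U is the midpoint of DJ ⇒ U = (23/27, 2/27)
through J parallel to UK: direction (-23/27, 25/27); meets DK at G = (-19/27, 50/27)
G = D + t·(K−D) with t = 2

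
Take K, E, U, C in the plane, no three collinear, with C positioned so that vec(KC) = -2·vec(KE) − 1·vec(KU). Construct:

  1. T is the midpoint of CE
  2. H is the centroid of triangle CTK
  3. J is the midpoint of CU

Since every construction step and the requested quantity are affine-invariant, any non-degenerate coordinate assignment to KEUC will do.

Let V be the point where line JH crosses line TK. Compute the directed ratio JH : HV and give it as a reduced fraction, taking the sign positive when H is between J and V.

Work in coordinates with K = (0, 0), E = (1, 0), U = (0, 1), C = (-2, -1).
1. T is the midpoint of CE ⇒ T = (-1/2, -1/2)
2. H is the centroid of triangle CTK ⇒ H = (-5/6, -1/2)
3. J is the midpoint of CU ⇒ J = (-1, 0)
line JH meets TK at V = (-3/4, -3/4)
H = J + t·(V−J) with t = 2/3, so JH:HV = 2/3:1/3

JH:HV = 2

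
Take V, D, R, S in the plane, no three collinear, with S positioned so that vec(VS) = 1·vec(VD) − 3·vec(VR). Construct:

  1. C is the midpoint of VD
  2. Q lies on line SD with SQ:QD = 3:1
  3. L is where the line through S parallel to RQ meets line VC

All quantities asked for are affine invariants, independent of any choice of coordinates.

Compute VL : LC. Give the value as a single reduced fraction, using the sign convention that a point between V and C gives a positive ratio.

Assign V = (0, 0), D = (1, 0), R = (0, 1), S = (1, -3) — the answer is frame-independent, so this choice is without loss of generality.
1. C is the midpoint of VD ⇒ C = (1/2, 0)
2. Q lies on line SD with SQ:QD = 3:1 ⇒ Q = (1, -3/4)
3. L is where the line through S parallel to RQ meets line VC ⇒ L = (-5/7, 0)
L = V + t·(C−V) with t = -10/7, so VL:LC = t:(1−t) = -10/7:17/7

VL:LC = -10/17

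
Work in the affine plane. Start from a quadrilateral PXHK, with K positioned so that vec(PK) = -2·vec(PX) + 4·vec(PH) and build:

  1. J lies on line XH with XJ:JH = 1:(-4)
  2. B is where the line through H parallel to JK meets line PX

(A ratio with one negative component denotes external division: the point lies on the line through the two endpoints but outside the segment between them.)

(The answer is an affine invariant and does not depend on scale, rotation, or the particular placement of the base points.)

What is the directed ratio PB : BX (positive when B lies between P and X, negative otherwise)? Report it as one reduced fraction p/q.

PB:BX = 10/3

Assign P = (0, 0), X = (1, 0), H = (0, 1), K = (-2, 4) — the answer is frame-independent, so this choice is without loss of generality.
1. J lies on line XH with XJ:JH = 1:(-4) ⇒ J = (4/3, -1/3)
2. B is where the line through H parallel to JK meets line PX ⇒ B = (10/13, 0)
B = P + t·(X−P) with t = 10/13, so PB:BX = t:(1−t) = 10/13:3/13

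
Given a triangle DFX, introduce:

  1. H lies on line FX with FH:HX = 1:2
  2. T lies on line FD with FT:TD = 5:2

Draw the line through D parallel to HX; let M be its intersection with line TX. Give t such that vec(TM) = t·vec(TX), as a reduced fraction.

t = -2/5

Work in coordinates with D = (0, 0), F = (1, 0), X = (0, 1).
1. H lies on line FX with FH:HX = 1:2 ⇒ H = (2/3, 1/3)
2. T lies on line FD with FT:TD = 5:2 ⇒ T = (2/7, 0)
through D parallel to HX: direction (-2/3, 2/3); meets TX at M = (2/5, -2/5)
M = T + t·(X−T) with t = -2/5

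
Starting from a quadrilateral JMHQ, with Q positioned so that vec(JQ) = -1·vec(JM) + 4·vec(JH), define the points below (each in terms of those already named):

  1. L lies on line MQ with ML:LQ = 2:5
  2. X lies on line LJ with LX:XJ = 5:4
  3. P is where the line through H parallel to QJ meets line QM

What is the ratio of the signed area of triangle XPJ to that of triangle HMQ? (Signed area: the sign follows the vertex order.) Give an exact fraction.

[XPJ]:[HMQ] = 26/63

Assign J = (0, 0), M = (1, 0), H = (0, 1), Q = (-1, 4) — the answer is frame-independent, so this choice is without loss of generality.
1. L lies on line MQ with ML:LQ = 2:5 ⇒ L = (3/7, 8/7)
2. X lies on line LJ with LX:XJ = 5:4 ⇒ X = (4/21, 32/63)
3. P is where the line through H parallel to QJ meets line QM ⇒ P = (-1/2, 3)
2·[XPJ] = 52/63, 2·[HMQ] = 2
[XPJ]:[HMQ] = 52/63:2 = 26/63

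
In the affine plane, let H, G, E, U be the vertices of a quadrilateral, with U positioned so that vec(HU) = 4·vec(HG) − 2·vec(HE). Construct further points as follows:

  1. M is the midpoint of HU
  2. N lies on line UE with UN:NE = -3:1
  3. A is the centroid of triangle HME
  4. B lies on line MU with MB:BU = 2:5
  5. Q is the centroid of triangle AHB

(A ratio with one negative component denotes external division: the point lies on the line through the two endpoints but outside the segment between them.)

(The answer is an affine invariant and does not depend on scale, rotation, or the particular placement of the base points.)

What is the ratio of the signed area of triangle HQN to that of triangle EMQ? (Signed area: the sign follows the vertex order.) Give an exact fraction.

[HQN]:[EMQ] = -29/11

Work in coordinates with H = (0, 0), G = (1, 0), E = (0, 1), U = (4, -2).
1. M is the midpoint of HU ⇒ M = (2, -1)
2. N lies on line UE with UN:NE = -3:1 ⇒ N = (-2, 5/2)
3. A is the centroid of triangle HME ⇒ A = (2/3, 0)
4. B lies on line MU with MB:BU = 2:5 ⇒ B = (18/7, -9/7)
5. Q is the centroid of triangle AHB ⇒ Q = (68/63, -3/7)
2·[HQN] = 116/63, 2·[EMQ] = -44/63
[HQN]:[EMQ] = 116/63:-44/63 = -29/11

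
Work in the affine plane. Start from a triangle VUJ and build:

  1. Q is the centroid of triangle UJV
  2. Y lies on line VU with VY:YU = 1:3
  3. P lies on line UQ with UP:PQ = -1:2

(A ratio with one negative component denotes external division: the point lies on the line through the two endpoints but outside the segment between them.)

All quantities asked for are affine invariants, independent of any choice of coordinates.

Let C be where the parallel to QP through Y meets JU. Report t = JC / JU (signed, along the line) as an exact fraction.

t = 7/4

Choose coordinates V = (0, 0), U = (1, 0), J = (0, 1).
1. Q is the centroid of triangle UJV ⇒ Q = (1/3, 1/3)
2. Y lies on line VU with VY:YU = 1:3 ⇒ Y = (1/4, 0)
3. P lies on line UQ with UP:PQ = -1:2 ⇒ P = (5/3, -1/3)
through Y parallel to QP: direction (4/3, -2/3); meets JU at C = (7/4, -3/4)
C = J + t·(U−J) with t = 7/4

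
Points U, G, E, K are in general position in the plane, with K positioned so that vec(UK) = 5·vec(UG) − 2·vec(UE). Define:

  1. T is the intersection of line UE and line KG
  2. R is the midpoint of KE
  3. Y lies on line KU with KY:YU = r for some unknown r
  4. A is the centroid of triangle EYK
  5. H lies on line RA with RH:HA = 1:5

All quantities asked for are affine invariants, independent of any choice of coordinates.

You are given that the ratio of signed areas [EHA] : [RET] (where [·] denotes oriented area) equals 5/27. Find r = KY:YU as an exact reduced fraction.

r = -1/4

Assign U = (0, 0), G = (1, 0), E = (0, 1), K = (5, -2) — the answer is frame-independent, so this choice is without loss of generality.
1. T is the intersection of line UE and line KG ⇒ T = (0, 1/2)
2. R is the midpoint of KE ⇒ R = (5/2, -1/2)
3. With KY:YU = r, write λ = r/(r+1) so Y = K + λ·(U−K); Y is affine-linear in λ
4. A is the centroid of triangle EYK ⇒ A is an affine combination of earlier points and hence also affine-linear in λ
5. H lies on line RA with RH:HA = 1:5 ⇒ H is an affine combination of earlier points and hence also affine-linear in λ
Every point depending on Y is an affine combination of Y and λ-independent points, so each such coordinate is linear in λ; the λ² term in each signed area is a multiple of (U−K)×(U−K) = 0, so 2·[EHA] and 2·[RET] are each linear in λ. Evaluating at λ=0 and λ=1:
  2·[EHA] = -25/36·λ,   2·[RET] = 5/4
So [EHA]:[RET] = (-25/36·λ) / (5/4). Setting this equal to 5/27:
  -25/36·λ = 5/27·(5/4)  ⇒  λ = -1/3
Then r = λ/(1−λ) = (-1/3)/(4/3) = -1/4. Check: with r = -1/4, Y = (20/3, -8/3) and [EHA]:[RET] = 5/27 as required.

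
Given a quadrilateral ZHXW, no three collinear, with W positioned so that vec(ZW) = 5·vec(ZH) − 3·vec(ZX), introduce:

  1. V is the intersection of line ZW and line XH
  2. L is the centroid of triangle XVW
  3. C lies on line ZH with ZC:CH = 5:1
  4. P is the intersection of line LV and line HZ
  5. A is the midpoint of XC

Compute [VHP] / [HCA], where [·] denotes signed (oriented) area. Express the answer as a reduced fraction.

[VHP]:[HCA] = 27

Work in coordinates with Z = (0, 0), H = (1, 0), X = (0, 1), W = (5, -3).
1. V is the intersection of line ZW and line XH ⇒ V = (5/2, -3/2)
2. L is the centroid of triangle XVW ⇒ L = (5/2, -7/6)
3. C lies on line ZH with ZC:CH = 5:1 ⇒ C = (5/6, 0)
4. P is the intersection of line LV and line HZ ⇒ P = (5/2, 0)
5. A is the midpoint of XC ⇒ A = (5/12, 1/2)
2·[VHP] = -9/4, 2·[HCA] = -1/12
[VHP]:[HCA] = -9/4:-1/12 = 27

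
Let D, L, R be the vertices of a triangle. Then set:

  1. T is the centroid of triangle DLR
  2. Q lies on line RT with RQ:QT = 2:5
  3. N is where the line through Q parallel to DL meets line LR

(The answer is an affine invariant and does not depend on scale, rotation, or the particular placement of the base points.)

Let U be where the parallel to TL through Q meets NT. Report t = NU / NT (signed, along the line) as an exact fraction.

t = 2/17

Work in coordinates with D = (0, 0), L = (1, 0), R = (0, 1).
1. T is the centroid of triangle DLR ⇒ T = (1/3, 1/3)
2. Q lies on line RT with RQ:QT = 2:5 ⇒ Q = (2/21, 17/21)
3. N is where the line through Q parallel to DL meets line LR ⇒ N = (4/21, 17/21)
through Q parallel to TL: direction (2/3, -1/3); meets NT at U = (74/357, 269/357)
U = N + t·(T−N) with t = 2/17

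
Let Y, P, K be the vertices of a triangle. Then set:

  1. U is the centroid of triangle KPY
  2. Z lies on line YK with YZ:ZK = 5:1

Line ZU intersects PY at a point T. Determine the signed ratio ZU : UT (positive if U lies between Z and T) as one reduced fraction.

ZU:UT = 3/2

Work in coordinates with Y = (0, 0), P = (1, 0), K = (0, 1).
1. U is the centroid of triangle KPY ⇒ U = (1/3, 1/3)
2. Z lies on line YK with YZ:ZK = 5:1 ⇒ Z = (0, 5/6)
line ZU meets PY at T = (5/9, 0)
U = Z + t·(T−Z) with t = 3/5, so ZU:UT = 3/5:2/5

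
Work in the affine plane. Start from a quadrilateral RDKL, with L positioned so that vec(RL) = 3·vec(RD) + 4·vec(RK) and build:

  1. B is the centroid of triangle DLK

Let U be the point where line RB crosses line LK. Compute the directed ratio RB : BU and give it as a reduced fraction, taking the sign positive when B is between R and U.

Choose coordinates R = (0, 0), D = (1, 0), K = (0, 1), L = (3, 4).
1. B is the centroid of triangle DLK ⇒ B = (4/3, 5/3)
line RB meets LK at U = (4, 5)
B = R + t·(U−R) with t = 1/3, so RB:BU = 1/3:2/3

RB:BU = 1/2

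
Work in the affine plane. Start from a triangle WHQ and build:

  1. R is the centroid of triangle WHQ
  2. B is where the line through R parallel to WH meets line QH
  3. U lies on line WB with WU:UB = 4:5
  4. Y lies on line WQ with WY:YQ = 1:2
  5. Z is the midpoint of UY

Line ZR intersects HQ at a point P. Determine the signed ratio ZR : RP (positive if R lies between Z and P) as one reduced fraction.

ZR:RP = 5/6

Assign W = (0, 0), H = (1, 0), Q = (0, 1) — the answer is frame-independent, so this choice is without loss of generality.
1. R is the centroid of triangle WHQ ⇒ R = (1/3, 1/3)
2. B is where the line through R parallel to WH meets line QH ⇒ B = (2/3, 1/3)
3. U lies on line WB with WU:UB = 4:5 ⇒ U = (8/27, 4/27)
4. Y lies on line WQ with WY:YQ = 1:2 ⇒ Y = (0, 1/3)
5. Z is the midpoint of UY ⇒ Z = (4/27, 13/54)
line ZR meets HQ at P = (5/9, 4/9)
R = Z + t·(P−Z) with t = 5/11, so ZR:RP = 5/11:6/11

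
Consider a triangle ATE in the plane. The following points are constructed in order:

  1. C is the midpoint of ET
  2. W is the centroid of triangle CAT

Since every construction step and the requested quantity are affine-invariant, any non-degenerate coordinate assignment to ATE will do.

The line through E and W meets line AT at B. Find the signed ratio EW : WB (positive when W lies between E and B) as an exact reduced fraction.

EW:WB = 5

Set A = (0, 0), T = (1, 0), E = (0, 1); any affine frame gives the same invariant.
1. C is the midpoint of ET ⇒ C = (1/2, 1/2)
2. W is the centroid of triangle CAT ⇒ W = (1/2, 1/6)
line EW meets AT at B = (3/5, 0)
W = E + t·(B−E) with t = 5/6, so EW:WB = 5/6:1/6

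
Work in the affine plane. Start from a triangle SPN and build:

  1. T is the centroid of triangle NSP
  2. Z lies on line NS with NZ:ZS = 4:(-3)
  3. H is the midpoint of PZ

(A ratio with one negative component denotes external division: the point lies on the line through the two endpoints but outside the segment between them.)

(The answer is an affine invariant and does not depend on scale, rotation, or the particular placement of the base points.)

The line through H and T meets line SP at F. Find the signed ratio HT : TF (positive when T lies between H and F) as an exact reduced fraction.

HT:TF = -11/2

Work in coordinates with S = (0, 0), P = (1, 0), N = (0, 1).
1. T is the centroid of triangle NSP ⇒ T = (1/3, 1/3)
2. Z lies on line NS with NZ:ZS = 4:(-3) ⇒ Z = (0, -3)
3. H is the midpoint of PZ ⇒ H = (1/2, -3/2)
line HT meets SP at F = (4/11, 0)
T = H + t·(F−H) with t = 11/9, so HT:TF = 11/9:-2/9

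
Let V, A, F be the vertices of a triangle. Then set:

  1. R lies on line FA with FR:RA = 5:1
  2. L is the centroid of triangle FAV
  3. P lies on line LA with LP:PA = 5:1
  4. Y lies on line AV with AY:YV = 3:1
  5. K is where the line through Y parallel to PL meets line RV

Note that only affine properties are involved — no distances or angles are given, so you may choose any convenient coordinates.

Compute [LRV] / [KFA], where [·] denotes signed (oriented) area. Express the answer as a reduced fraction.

[LRV]:[KFA] = 28/99

Choose coordinates V = (0, 0), A = (1, 0), F = (0, 1).
1. R lies on line FA with FR:RA = 5:1 ⇒ R = (5/6, 1/6)
2. L is the centroid of triangle FAV ⇒ L = (1/3, 1/3)
3. P lies on line LA with LP:PA = 5:1 ⇒ P = (8/9, 1/18)
4. Y lies on line AV with AY:YV = 3:1 ⇒ Y = (1/4, 0)
5. K is where the line through Y parallel to PL meets line RV ⇒ K = (5/28, 1/28)
2·[LRV] = -2/9, 2·[KFA] = -11/14
[LRV]:[KFA] = -2/9:-11/14 = 28/99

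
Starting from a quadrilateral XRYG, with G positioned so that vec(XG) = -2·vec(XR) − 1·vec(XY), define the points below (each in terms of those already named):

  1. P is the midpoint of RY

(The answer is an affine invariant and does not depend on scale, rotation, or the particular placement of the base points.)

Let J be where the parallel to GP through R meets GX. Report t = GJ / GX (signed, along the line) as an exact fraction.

Assign X = (0, 0), R = (1, 0), Y = (0, 1), G = (-2, -1) — the answer is frame-independent, so this choice is without loss of generality.
1. P is the midpoint of RY ⇒ P = (1/2, 1/2)
through R parallel to GP: direction (5/2, 3/2); meets GX at J = (6, 3)
J = G + t·(X−G) with t = 4

t = 4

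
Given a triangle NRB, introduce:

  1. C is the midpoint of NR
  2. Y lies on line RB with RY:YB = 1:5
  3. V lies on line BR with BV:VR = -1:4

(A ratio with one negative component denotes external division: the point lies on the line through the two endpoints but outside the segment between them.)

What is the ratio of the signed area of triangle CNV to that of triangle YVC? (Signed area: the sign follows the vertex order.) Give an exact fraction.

[CNV]:[YVC] = -8/7

Set N = (0, 0), R = (1, 0), B = (0, 1); any affine frame gives the same invariant.
1. C is the midpoint of NR ⇒ C = (1/2, 0)
2. Y lies on line RB with RY:YB = 1:5 ⇒ Y = (5/6, 1/6)
3. V lies on line BR with BV:VR = -1:4 ⇒ V = (-1/3, 4/3)
2·[CNV] = -2/3, 2·[YVC] = 7/12
[CNV]:[YVC] = -2/3:7/12 = -8/7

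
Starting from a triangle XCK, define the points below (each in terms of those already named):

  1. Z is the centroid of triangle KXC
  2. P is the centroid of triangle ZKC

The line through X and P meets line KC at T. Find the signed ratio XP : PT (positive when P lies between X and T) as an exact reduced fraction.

Choose coordinates X = (0, 0), C = (1, 0), K = (0, 1).
1. Z is the centroid of triangle KXC ⇒ Z = (1/3, 1/3)
2. P is the centroid of triangle ZKC ⇒ P = (4/9, 4/9)
line XP meets KC at T = (1/2, 1/2)
P = X + t·(T−X) with t = 8/9, so XP:PT = 8/9:1/9

XP:PT = 8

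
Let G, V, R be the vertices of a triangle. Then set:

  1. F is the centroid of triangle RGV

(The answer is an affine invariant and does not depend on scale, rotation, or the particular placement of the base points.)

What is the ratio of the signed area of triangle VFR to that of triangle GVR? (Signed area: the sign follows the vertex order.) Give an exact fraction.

[VFR]:[GVR] = -1/3

Work in coordinates with G = (0, 0), V = (1, 0), R = (0, 1).
1. F is the centroid of triangle RGV ⇒ F = (1/3, 1/3)
2·[VFR] = -1/3, 2·[GVR] = 1
[VFR]:[GVR] = -1/3:1 = -1/3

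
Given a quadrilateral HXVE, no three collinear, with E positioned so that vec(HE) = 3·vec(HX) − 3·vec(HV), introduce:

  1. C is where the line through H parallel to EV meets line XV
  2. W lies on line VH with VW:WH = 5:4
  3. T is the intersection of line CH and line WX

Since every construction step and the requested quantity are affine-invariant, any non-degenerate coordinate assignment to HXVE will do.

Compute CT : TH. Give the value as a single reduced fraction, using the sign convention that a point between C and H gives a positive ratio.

CT:TH = 5

Choose coordinates H = (0, 0), X = (1, 0), V = (0, 1), E = (3, -3).
1. C is where the line through H parallel to EV meets line XV ⇒ C = (-3, 4)
2. W lies on line VH with VW:WH = 5:4 ⇒ W = (0, 4/9)
3. T is the intersection of line CH and line WX ⇒ T = (-1/2, 2/3)
T = C + t·(H−C) with t = 5/6, so CT:TH = t:(1−t) = 5/6:1/6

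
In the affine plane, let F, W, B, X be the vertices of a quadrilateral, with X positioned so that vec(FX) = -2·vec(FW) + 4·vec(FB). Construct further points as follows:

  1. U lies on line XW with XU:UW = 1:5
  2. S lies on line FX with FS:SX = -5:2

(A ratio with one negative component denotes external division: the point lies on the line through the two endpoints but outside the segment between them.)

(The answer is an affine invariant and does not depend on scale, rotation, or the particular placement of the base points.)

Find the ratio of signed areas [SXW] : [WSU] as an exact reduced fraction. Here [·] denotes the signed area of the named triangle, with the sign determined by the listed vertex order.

Work in coordinates with F = (0, 0), W = (1, 0), B = (0, 1), X = (-2, 4).
1. U lies on line XW with XU:UW = 1:5 ⇒ U = (-3/2, 10/3)
2. S lies on line FX with FS:SX = -5:2 ⇒ S = (-10/3, 20/3)
2·[SXW] = 8/3, 2·[WSU] = 20/9
[SXW]:[WSU] = 8/3:20/9 = 6/5

[SXW]:[WSU] = 6/5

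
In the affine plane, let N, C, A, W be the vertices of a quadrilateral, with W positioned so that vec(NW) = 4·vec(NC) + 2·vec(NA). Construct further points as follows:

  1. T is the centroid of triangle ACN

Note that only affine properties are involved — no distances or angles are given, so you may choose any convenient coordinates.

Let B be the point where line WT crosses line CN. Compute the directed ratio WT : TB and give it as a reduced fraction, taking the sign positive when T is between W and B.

Assign N = (0, 0), C = (1, 0), A = (0, 1), W = (4, 2) — the answer is frame-independent, so this choice is without loss of generality.
1. T is the centroid of triangle ACN ⇒ T = (1/3, 1/3)
line WT meets CN at B = (-2/5, 0)
T = W + t·(B−W) with t = 5/6, so WT:TB = 5/6:1/6

WT:TB = 5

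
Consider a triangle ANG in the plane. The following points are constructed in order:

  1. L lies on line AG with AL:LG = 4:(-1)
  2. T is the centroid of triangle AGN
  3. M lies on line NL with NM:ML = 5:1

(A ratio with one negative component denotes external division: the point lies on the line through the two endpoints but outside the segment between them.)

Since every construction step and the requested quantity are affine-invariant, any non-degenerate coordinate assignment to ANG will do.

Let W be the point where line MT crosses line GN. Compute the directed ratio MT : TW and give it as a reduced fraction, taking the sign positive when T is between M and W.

MT:TW = -11/6

Assign A = (0, 0), N = (1, 0), G = (0, 1) — the answer is frame-independent, so this choice is without loss of generality.
1. L lies on line AG with AL:LG = 4:(-1) ⇒ L = (0, 4/3)
2. T is the centroid of triangle AGN ⇒ T = (1/3, 1/3)
3. M lies on line NL with NM:ML = 5:1 ⇒ M = (1/6, 10/9)
line MT meets GN at W = (8/33, 25/33)
T = M + t·(W−M) with t = 11/5, so MT:TW = 11/5:-6/5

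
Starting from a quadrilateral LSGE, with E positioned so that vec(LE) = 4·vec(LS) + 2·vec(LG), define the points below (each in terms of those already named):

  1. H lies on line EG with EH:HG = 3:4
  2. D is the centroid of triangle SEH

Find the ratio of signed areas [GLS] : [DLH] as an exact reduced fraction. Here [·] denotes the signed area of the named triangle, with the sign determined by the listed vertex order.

Assign L = (0, 0), S = (1, 0), G = (0, 1), E = (4, 2) — the answer is frame-independent, so this choice is without loss of generality.
1. H lies on line EG with EH:HG = 3:4 ⇒ H = (16/7, 11/7)
2. D is the centroid of triangle SEH ⇒ D = (17/7, 25/21)
2·[GLS] = 1, 2·[DLH] = -23/21
[GLS]:[DLH] = 1:-23/21 = -21/23

[GLS]:[DLH] = -21/23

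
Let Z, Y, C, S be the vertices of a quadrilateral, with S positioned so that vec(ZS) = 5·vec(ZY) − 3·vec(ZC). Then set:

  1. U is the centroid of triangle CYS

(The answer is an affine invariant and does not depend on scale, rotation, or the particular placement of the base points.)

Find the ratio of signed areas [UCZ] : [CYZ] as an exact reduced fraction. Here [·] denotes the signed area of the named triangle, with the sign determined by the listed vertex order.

[UCZ]:[CYZ] = -2

Choose coordinates Z = (0, 0), Y = (1, 0), C = (0, 1), S = (5, -3).
1. U is the centroid of triangle CYS ⇒ U = (2, -2/3)
2·[UCZ] = 2, 2·[CYZ] = -1
[UCZ]:[CYZ] = 2:-1 = -2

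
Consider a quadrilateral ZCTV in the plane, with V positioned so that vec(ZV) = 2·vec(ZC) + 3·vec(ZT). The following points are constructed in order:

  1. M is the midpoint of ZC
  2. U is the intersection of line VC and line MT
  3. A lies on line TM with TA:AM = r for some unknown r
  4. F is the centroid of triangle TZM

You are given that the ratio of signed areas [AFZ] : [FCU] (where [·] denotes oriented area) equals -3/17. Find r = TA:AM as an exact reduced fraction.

r = 4

Set Z = (0, 0), C = (1, 0), T = (0, 1), V = (2, 3); any affine frame gives the same invariant.
1. M is the midpoint of ZC ⇒ M = (1/2, 0)
2. U is the intersection of line VC and line MT ⇒ U = (4/5, -3/5)
3. With TA:AM = r, write λ = r/(r+1) so A = T + λ·(M−T); A is affine-linear in λ
4. F is the centroid of triangle TZM ⇒ F = (1/6, 1/3)
Every point depending on A is an affine combination of A and λ-independent points, so each such coordinate is linear in λ; the λ² term in each signed area is a multiple of (M−T)×(M−T) = 0, so 2·[AFZ] and 2·[FCU] are each linear in λ. Evaluating at λ=0 and λ=1:
  2·[AFZ] = 1/3·λ − 1/6,   2·[FCU] = -17/30
So [AFZ]:[FCU] = (1/3·λ − 1/6) / (-17/30). Setting this equal to -3/17:
  1/3·λ − 1/6 = -3/17·(-17/30)  ⇒  λ = 4/5
Then r = λ/(1−λ) = (4/5)/(1/5) = 4. Check: with r = 4, A = (2/5, 1/5) and [AFZ]:[FCU] = -3/17 as required.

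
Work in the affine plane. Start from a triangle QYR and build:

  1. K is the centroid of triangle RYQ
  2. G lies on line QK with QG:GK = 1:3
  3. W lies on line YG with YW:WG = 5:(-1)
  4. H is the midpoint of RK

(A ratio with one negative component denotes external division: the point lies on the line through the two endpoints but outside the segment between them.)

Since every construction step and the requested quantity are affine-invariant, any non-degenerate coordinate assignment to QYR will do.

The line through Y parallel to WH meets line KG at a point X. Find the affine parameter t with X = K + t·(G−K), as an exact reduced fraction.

t = -23/3

Work in coordinates with Q = (0, 0), Y = (1, 0), R = (0, 1).
1. K is the centroid of triangle RYQ ⇒ K = (1/3, 1/3)
2. G lies on line QK with QG:GK = 1:3 ⇒ G = (1/12, 1/12)
3. W lies on line YG with YW:WG = 5:(-1) ⇒ W = (-7/48, 5/48)
4. H is the midpoint of RK ⇒ H = (1/6, 2/3)
through Y parallel to WH: direction (5/16, 9/16); meets KG at X = (9/4, 9/4)
X = K + t·(G−K) with t = -23/3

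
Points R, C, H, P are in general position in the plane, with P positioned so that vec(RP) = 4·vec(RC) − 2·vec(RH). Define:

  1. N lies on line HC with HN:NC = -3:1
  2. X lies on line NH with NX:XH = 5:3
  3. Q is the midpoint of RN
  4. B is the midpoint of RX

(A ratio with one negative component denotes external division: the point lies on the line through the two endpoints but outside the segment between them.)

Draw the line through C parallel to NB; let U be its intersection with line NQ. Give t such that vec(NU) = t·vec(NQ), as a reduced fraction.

Work in coordinates with R = (0, 0), C = (1, 0), H = (0, 1), P = (4, -2).
1. N lies on line HC with HN:NC = -3:1 ⇒ N = (3/2, -1/2)
2. X lies on line NH with NX:XH = 5:3 ⇒ X = (9/16, 7/16)
3. Q is the midpoint of RN ⇒ Q = (3/4, -1/4)
4. B is the midpoint of RX ⇒ B = (9/32, 7/32)
through C parallel to NB: direction (-39/32, 23/32); meets NQ at U = (23/10, -23/30)
U = N + t·(Q−N) with t = -16/15

t = -16/15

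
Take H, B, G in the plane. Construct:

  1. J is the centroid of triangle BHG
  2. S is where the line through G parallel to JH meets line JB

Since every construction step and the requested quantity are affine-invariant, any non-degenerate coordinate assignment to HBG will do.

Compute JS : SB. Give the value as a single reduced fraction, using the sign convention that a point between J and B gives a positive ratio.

JS:SB = -1/2

Choose coordinates H = (0, 0), B = (1, 0), G = (0, 1).
1. J is the centroid of triangle BHG ⇒ J = (1/3, 1/3)
2. S is where the line through G parallel to JH meets line JB ⇒ S = (-1/3, 2/3)
S = J + t·(B−J) with t = -1, so JS:SB = t:(1−t) = -1:2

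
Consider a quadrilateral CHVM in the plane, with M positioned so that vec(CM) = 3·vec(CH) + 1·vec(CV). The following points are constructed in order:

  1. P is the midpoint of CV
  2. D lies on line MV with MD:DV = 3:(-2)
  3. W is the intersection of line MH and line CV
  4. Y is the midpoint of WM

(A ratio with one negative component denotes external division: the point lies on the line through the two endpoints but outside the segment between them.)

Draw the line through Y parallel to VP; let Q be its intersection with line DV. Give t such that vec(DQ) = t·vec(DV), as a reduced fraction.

Work in coordinates with C = (0, 0), H = (1, 0), V = (0, 1), M = (3, 1).
1. P is the midpoint of CV ⇒ P = (0, 1/2)
2. D lies on line MV with MD:DV = 3:(-2) ⇒ D = (-6, 1)
3. W is the intersection of line MH and line CV ⇒ W = (0, -1/2)
4. Y is the midpoint of WM ⇒ Y = (3/2, 1/4)
through Y parallel to VP: direction (0, -1/2); meets DV at Q = (3/2, 1)
Q = D + t·(V−D) with t = 5/4

t = 5/4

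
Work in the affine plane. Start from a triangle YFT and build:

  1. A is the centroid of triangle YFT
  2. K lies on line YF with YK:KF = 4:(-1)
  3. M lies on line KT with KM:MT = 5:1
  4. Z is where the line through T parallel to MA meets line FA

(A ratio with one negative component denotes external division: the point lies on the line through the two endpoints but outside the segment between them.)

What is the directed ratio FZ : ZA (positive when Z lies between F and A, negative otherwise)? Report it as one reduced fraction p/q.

FZ:ZA = -21/5

Choose coordinates Y = (0, 0), F = (1, 0), T = (0, 1).
1. A is the centroid of triangle YFT ⇒ A = (1/3, 1/3)
2. K lies on line YF with YK:KF = 4:(-1) ⇒ K = (4/3, 0)
3. M lies on line KT with KM:MT = 5:1 ⇒ M = (2/9, 5/6)
4. Z is where the line through T parallel to MA meets line FA ⇒ Z = (1/8, 7/16)
Z = F + t·(A−F) with t = 21/16, so FZ:ZA = t:(1−t) = 21/16:-5/16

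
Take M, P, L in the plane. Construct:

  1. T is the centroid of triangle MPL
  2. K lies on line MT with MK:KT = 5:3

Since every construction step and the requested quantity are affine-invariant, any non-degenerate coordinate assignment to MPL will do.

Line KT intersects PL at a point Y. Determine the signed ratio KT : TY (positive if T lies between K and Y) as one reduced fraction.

Work in coordinates with M = (0, 0), P = (1, 0), L = (0, 1).
1. T is the centroid of triangle MPL ⇒ T = (1/3, 1/3)
2. K lies on line MT with MK:KT = 5:3 ⇒ K = (5/24, 5/24)
line KT meets PL at Y = (1/2, 1/2)
T = K + t·(Y−K) with t = 3/7, so KT:TY = 3/7:4/7

KT:TY = 3/4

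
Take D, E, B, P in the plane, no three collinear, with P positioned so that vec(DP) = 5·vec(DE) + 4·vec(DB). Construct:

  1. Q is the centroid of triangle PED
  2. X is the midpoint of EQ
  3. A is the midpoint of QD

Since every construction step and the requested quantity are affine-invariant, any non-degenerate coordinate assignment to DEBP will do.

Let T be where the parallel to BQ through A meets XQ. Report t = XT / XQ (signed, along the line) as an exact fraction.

Choose coordinates D = (0, 0), E = (1, 0), B = (0, 1), P = (5, 4).
1. Q is the centroid of triangle PED ⇒ Q = (2, 4/3)
2. X is the midpoint of EQ ⇒ X = (3/2, 2/3)
3. A is the midpoint of QD ⇒ A = (1, 2/3)
through A parallel to BQ: direction (2, 1/3); meets XQ at T = (11/7, 16/21)
T = X + t·(Q−X) with t = 1/7

t = 1/7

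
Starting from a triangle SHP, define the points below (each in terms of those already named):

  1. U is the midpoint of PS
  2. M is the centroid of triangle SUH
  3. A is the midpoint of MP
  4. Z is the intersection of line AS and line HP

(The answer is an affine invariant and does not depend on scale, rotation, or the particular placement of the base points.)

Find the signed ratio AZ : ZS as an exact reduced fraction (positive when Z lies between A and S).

Work in coordinates with S = (0, 0), H = (1, 0), P = (0, 1).
1. U is the midpoint of PS ⇒ U = (0, 1/2)
2. M is the centroid of triangle SUH ⇒ M = (1/3, 1/6)
3. A is the midpoint of MP ⇒ A = (1/6, 7/12)
4. Z is the intersection of line AS and line HP ⇒ Z = (2/9, 7/9)
Z = A + t·(S−A) with t = -1/3, so AZ:ZS = t:(1−t) = -1/3:4/3

AZ:ZS = -1/4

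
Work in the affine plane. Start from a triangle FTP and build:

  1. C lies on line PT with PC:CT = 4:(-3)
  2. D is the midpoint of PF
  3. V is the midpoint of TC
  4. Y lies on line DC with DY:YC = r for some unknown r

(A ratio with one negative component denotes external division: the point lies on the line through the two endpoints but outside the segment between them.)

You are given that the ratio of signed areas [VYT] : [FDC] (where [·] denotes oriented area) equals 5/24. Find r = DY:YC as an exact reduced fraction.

Work in coordinates with F = (0, 0), T = (1, 0), P = (0, 1).
1. C lies on line PT with PC:CT = 4:(-3) ⇒ C = (4, -3)
2. D is the midpoint of PF ⇒ D = (0, 1/2)
3. V is the midpoint of TC ⇒ V = (5/2, -3/2)
4. With DY:YC = r, write λ = r/(r+1) so Y = D + λ·(C−D); Y is affine-linear in λ
Every point depending on Y is an affine combination of Y and λ-independent points, so each such coordinate is linear in λ; the λ² term in each signed area is a multiple of (C−D)×(C−D) = 0, so 2·[VYT] and 2·[FDC] are each linear in λ. Evaluating at λ=0 and λ=1:
  2·[VYT] = 3/4·λ − 3/4,   2·[FDC] = -2
So [VYT]:[FDC] = (3/4·λ − 3/4) / (-2). Setting this equal to 5/24:
  3/4·λ − 3/4 = 5/24·(-2)  ⇒  λ = 4/9
Then r = λ/(1−λ) = (4/9)/(5/9) = 4/5. Check: with r = 4/5, Y = (16/9, -19/18) and [VYT]:[FDC] = 5/24 as required.

r = 4/5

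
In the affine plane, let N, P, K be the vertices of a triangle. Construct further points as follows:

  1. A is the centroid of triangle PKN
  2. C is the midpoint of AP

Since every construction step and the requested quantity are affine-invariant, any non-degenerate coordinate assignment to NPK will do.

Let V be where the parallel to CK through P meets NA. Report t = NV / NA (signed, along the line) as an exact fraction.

Assign N = (0, 0), P = (1, 0), K = (0, 1) — the answer is frame-independent, so this choice is without loss of generality.
1. A is the centroid of triangle PKN ⇒ A = (1/3, 1/3)
2. C is the midpoint of AP ⇒ C = (2/3, 1/6)
through P parallel to CK: direction (-2/3, 5/6); meets NA at V = (5/9, 5/9)
V = N + t·(A−N) with t = 5/3

t = 5/3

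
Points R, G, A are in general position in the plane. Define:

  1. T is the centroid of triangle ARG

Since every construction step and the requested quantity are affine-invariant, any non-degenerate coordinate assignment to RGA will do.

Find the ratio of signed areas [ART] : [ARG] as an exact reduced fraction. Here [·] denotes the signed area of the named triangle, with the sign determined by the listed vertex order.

[ART]:[ARG] = 1/3

Assign R = (0, 0), G = (1, 0), A = (0, 1) — the answer is frame-independent, so this choice is without loss of generality.
1. T is the centroid of triangle ARG ⇒ T = (1/3, 1/3)
2·[ART] = 1/3, 2·[ARG] = 1
[ART]:[ARG] = 1/3:1 = 1/3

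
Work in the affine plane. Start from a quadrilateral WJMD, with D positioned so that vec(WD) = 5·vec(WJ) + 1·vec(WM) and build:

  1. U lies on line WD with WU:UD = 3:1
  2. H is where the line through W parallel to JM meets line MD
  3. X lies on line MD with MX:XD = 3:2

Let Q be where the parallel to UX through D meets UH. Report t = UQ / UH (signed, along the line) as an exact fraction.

t = -1/2

Assign W = (0, 0), J = (1, 0), M = (0, 1), D = (5, 1) — the answer is frame-independent, so this choice is without loss of generality.
1. U lies on line WD with WU:UD = 3:1 ⇒ U = (15/4, 3/4)
2. H is where the line through W parallel to JM meets line MD ⇒ H = (-1, 1)
3. X lies on line MD with MX:XD = 3:2 ⇒ X = (3, 1)
through D parallel to UX: direction (-3/4, 1/4); meets UH at Q = (49/8, 5/8)
Q = U + t·(H−U) with t = -1/2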